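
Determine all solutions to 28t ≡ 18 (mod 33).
3

Since gcd(28, 33) = 1 divides 18, a solution exists.
Multiply both sides by the inverse of 28 mod 33:
  28^(-1) mod 33 = 13
  x ≡ 13 × 18 ≡ 234 ≡ 3 (mod 33)
Verification: 28 × 3 = 84 = 2 × 33 + 18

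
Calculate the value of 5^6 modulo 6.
6 = 4 + 2 (binary 110). Repeated squaring mod 6: 5^1 ≡ 5; 5^2 ≡ 5² = 25 ≡ 1; 5^4 ≡ 1² = 1 ≡ 1. Multiply: 5^6 = 5^4 × 5^2 ≡ 1 × 1 (mod 6): 1 × 1 = 1 ≡ 1. So 5^6 ≡ 1 (mod 6).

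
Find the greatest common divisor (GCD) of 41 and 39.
1

Using the Euclidean algorithm:
41 = 1 × 39 + 2
39 = 19 × 2 + 1
2 = 2 × 1 + 0

GCD(41, 39) = 1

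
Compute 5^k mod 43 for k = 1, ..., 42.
g^1, g^2, ..., g^{42} mod 43: {5, 25, 39, 23, 29, 16, 37, 13, 22, 24, 34, 41, 33, 36, 8, 40, 28, 11, 12, 17, 42, 38, 18, 4, 20, 14, 27, 6, 30, 21, 19, 9, 2, 10, 7, 35, 3, 15, 32, 31, 26, 1}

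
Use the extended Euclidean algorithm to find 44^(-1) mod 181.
Extended GCD: 44(-37) + 181(9) = 1. So 44^(-1) ≡ 144 ≡ 144 (mod 181). Verify: 44 × 144 = 6336 ≡ 1 (mod 181)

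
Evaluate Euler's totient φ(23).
22

Prime factorization: 23 = 23
Using the formula φ(n) = n × Π(1 - 1/p) for each prime factor p:
φ(23) = 23 × (1 - 1/23)
φ(23) = 22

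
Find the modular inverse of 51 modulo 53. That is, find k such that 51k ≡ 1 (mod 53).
26

Using Extended Euclidean Algorithm:
gcd(51, 53) = 1
Bezout coefficients: 51 × 26 + 53 × -25 = 1
So 51 × 26 ≡ 1 (mod 53)
The inverse is 26 mod 53 = 26
Verification: 51 × 26 = 1326 = 25 × 53 + 1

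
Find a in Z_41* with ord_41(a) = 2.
40 has order 2 mod 41 since 40^{2} ≡ 1 (mod 41) and no smaller power works.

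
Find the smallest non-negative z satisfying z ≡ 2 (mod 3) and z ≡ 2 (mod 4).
M = 3 × 4 = 12. M₁ = 4, y₁ ≡ 1 (mod 3). M₂ = 3, y₂ ≡ 3 (mod 4). z = 2×4×1 + 2×3×3 ≡ 2 (mod 12)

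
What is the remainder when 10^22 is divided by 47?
Using repeated squaring. 22 = 16 + 4 + 2 (binary 10110). Repeated squaring mod 47: 10^1 ≡ 10; 10^2 ≡ 10² = 100 ≡ 6; 10^4 ≡ 6² = 36 ≡ 36; 10^8 ≡ 36² = 1296 ≡ 27; 10^16 ≡ 27² = 729 ≡ 24. Multiply: 10^22 = 10^16 × 10^4 × 10^2 ≡ 24 × 36 × 6 (mod 47): 24 × 36 = 864 ≡ 18; 18 × 6 = 108 ≡ 14. So 10^22 ≡ 14 (mod 47).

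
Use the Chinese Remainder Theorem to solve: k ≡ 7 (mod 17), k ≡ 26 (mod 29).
M = 17 × 29 = 493. M₁ = 29, y₁ ≡ 10 (mod 17). M₂ = 17, y₂ ≡ 12 (mod 29). k = 7×29×10 + 26×17×12 ≡ 432 (mod 493)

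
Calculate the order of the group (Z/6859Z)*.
6498

Prime factorization: 6859 = 19^3
Using the formula φ(n) = n × Π(1 - 1/p) for each prime factor p:
φ(6859) = 6859 × (1 - 1/19)
φ(6859) = 6498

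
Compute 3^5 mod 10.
5 = 4 + 1 (binary 101). Repeated squaring mod 10: 3^1 ≡ 3; 3^2 ≡ 3² = 9 ≡ 9; 3^4 ≡ 9² = 81 ≡ 1. Multiply: 3^5 = 3^4 × 3^1 ≡ 1 × 3 (mod 10): 1 × 3 = 3 ≡ 3. So 3^5 ≡ 3 (mod 10).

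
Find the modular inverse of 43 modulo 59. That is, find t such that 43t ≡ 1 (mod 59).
11

Using Extended Euclidean Algorithm:
gcd(43, 59) = 1
Bezout coefficients: 43 × 11 + 59 × -8 = 1
So 43 × 11 ≡ 1 (mod 59)
The inverse is 11 mod 59 = 11
Verification: 43 × 11 = 473 = 8 × 59 + 1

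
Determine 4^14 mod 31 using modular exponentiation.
Using repeated squaring. 14 = 8 + 4 + 2 (binary 1110). Repeated squaring mod 31: 4^1 ≡ 4; 4^2 ≡ 4² = 16 ≡ 16; 4^4 ≡ 16² = 256 ≡ 8; 4^8 ≡ 8² = 64 ≡ 2. Multiply: 4^14 = 4^8 × 4^4 × 4^2 ≡ 2 × 8 × 16 (mod 31): 2 × 8 = 16 ≡ 16; 16 × 16 = 256 ≡ 8. So 4^14 ≡ 8 (mod 31).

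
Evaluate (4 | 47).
(4/47) = 4^{23} mod 47 = 1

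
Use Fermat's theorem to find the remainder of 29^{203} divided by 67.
37

By Fermat's Little Theorem, a^(p-1) ≡ 1 (mod p) for prime p and gcd(a, p) = 1
Here p = 67, so 29^66 ≡ 1 (mod 67)
We can reduce the exponent: 203 mod 66 = 5
So 29^203 ≡ 29^5 (mod 67)
Computing: 29^5 mod 67 = 37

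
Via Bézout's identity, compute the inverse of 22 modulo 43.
Extended GCD: 22(2) + 43(-1) = 1. So 22^(-1) ≡ 2 ≡ 2 (mod 43). Verify: 22 × 2 = 44 ≡ 1 (mod 43)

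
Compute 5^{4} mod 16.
1

Using successive squaring:
Binary expansion of 4: 100
Powers of 5 mod 16 (each is the square of the previous):
  5^1 ≡ 5 (mod 16)
  5^2 ≡ 5² = 25 ≡ 9 (mod 16)
  5^4 ≡ 9² = 81 ≡ 1 (mod 16)
4 is a power of 2, so 5^4 is the last square: ≡ 1 (mod 16)
Result: 5^4 ≡ 1 (mod 16)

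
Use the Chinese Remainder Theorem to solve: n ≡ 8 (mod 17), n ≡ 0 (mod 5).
25

Using the Chinese Remainder Theorem:
M = product of moduli = 85
For equation 1: M_1 = 5, 5 ≡ 5 (mod 17), inverse of 5 mod 17 is 7 (check: 5 × 7 = 35 ≡ 1 (mod 17))
For equation 2: M_2 = 17, 17 ≡ 2 (mod 5), inverse of 17 mod 5 is 3 (check: 2 × 3 = 6 ≡ 1 (mod 5))
Combine: n ≡ Σ r_i×M_i×(M_i⁻¹ mod m_i) = 8×5×7 + 0×17×3 = 280 + 0 = 280
280 mod 85 = 25
n ≡ 25 (mod 85)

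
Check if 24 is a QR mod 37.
By Euler's criterion: 24^{18} ≡ 36 (mod 37). Since this equals -1 (≡ 36), 24 is not a QR.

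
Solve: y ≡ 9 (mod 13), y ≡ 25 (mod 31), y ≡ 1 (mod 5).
M = 13 × 31 × 5 = 2015. M₁ = 155, y₁ ≡ 12 (mod 13). M₂ = 65, y₂ ≡ 21 (mod 31). M₃ = 403, y₃ ≡ 2 (mod 5). y = 9×155×12 + 25×65×21 + 1×403×2 ≡ 1296 (mod 2015)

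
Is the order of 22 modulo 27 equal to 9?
Yes, ord_27(22) = 9.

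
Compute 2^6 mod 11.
6 = 4 + 2 (binary 110). Repeated squaring mod 11: 2^1 ≡ 2; 2^2 ≡ 2² = 4 ≡ 4; 2^4 ≡ 4² = 16 ≡ 5. Multiply: 2^6 = 2^4 × 2^2 ≡ 5 × 4 (mod 11): 5 × 4 = 20 ≡ 9. So 2^6 ≡ 9 (mod 11).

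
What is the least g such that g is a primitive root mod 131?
p - 1 = 130 has prime divisors 2, 5, 13. h is a primitive root mod 131 iff h^(130/q) ≢ 1 (mod 131) for each such q.
h = 2: 2^65 ≡ 130, 2^26 ≡ 53, 2^10 ≡ 107 (mod 131); none is 1, so 2 has order 130 and is a primitive root.
The smallest primitive root mod 131 is g = 2.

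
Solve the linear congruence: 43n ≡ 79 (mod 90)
73

Since gcd(43, 90) = 1 divides 79, a solution exists.
Multiply both sides by the inverse of 43 mod 90:
  43^(-1) mod 90 = 67
  x ≡ 67 × 79 ≡ 5293 ≡ 73 (mod 90)
Verification: 43 × 73 = 3139 = 34 × 90 + 79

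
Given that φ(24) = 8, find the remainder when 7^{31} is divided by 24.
By Euler: 7^{8} ≡ 1 (mod 24) since gcd(7, 24) = 1. 31 = 3×8 + 7. So 7^{31} ≡ 7^{7} ≡ 7 (mod 24)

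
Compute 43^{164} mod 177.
7

Using successive squaring:
Binary expansion of 164: 10100100
Powers of 43 mod 177 (each is the square of the previous):
  43^1 ≡ 43 (mod 177)
  43^2 ≡ 43² = 1849 ≡ 79 (mod 177)
  43^4 ≡ 79² = 6241 ≡ 46 (mod 177)
  43^8 ≡ 46² = 2116 ≡ 169 (mod 177)
  43^16 ≡ 169² = 28561 ≡ 64 (mod 177)
  43^32 ≡ 64² = 4096 ≡ 25 (mod 177)
  43^64 ≡ 25² = 625 ≡ 94 (mod 177)
  43^128 ≡ 94² = 8836 ≡ 163 (mod 177)
164 = 128 + 32 + 4, so 43^164 = 43^128 × 43^32 × 43^4 ≡ 163 × 25 × 46 (mod 177)
Multiplying step by step:
  163 × 25 = 4075 ≡ 4 (mod 177)
  4 × 46 = 184 ≡ 7 (mod 177)
Result: 43^164 ≡ 7 (mod 177)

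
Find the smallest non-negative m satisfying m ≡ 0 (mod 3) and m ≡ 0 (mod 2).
M = 3 × 2 = 6. M₁ = 2, y₁ ≡ 2 (mod 3). M₂ = 3, y₂ ≡ 1 (mod 2). m = 0×2×2 + 0×3×1 ≡ 0 (mod 6)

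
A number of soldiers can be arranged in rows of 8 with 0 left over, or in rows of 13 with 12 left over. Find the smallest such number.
M = 8 × 13 = 104. M₁ = 13, y₁ ≡ 5 (mod 8). M₂ = 8, y₂ ≡ 5 (mod 13). n = 0×13×5 + 12×8×5 ≡ 64 (mod 104). The smallest positive such number is 64.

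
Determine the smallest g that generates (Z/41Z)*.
6

A primitive root g modulo p has order p-1 = 40
Prime divisors of 40: [2, 5]
g is a primitive root iff g^(40/q) ≢ 1 (mod 41) for each prime divisor q
Testing small values:
  g = 2: 2^20 ≡ 1, 2^8 ≡ 10 (mod 41) → 2^20 ≡ 1, not primitive root
  g = 3: 3^20 ≡ 40, 3^8 ≡ 1 (mod 41) → 3^8 ≡ 1, not primitive root
  g = 4: 4^20 ≡ 1, 4^8 ≡ 18 (mod 41) → 4^20 ≡ 1, not primitive root
  g = 5: 5^20 ≡ 1, 5^8 ≡ 18 (mod 41) → 5^20 ≡ 1, not primitive root
  g = 6: 6^20 ≡ 40, 6^8 ≡ 10 (mod 41) → none is 1, primitive root!
The smallest primitive root is 6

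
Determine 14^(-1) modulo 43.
14^(-1) ≡ 40 (mod 43). Verification: 14 × 40 = 560 ≡ 1 (mod 43)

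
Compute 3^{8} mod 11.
5

Using successive squaring:
Binary expansion of 8: 1000
Powers of 3 mod 11 (each is the square of the previous):
  3^1 ≡ 3 (mod 11)
  3^2 ≡ 3² = 9 ≡ 9 (mod 11)
  3^4 ≡ 9² = 81 ≡ 4 (mod 11)
  3^8 ≡ 4² = 16 ≡ 5 (mod 11)
8 is a power of 2, so 3^8 is the last square: ≡ 5 (mod 11)
Result: 3^8 ≡ 5 (mod 11)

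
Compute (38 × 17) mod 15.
1

(38 × 17) = 646
646 mod 15 = 1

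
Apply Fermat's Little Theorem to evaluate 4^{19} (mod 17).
13

By Fermat's Little Theorem, a^(p-1) ≡ 1 (mod p) for prime p and gcd(a, p) = 1
Here p = 17, so 4^16 ≡ 1 (mod 17)
We can reduce the exponent: 19 mod 16 = 3
So 4^19 ≡ 4^3 (mod 17)
Computing: 4^3 mod 17 = 13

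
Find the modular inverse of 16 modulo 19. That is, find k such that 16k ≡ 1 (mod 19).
6

Using Extended Euclidean Algorithm:
gcd(16, 19) = 1
Bezout coefficients: 16 × 6 + 19 × -5 = 1
So 16 × 6 ≡ 1 (mod 19)
The inverse is 6 mod 19 = 6
Verification: 16 × 6 = 96 = 5 × 19 + 1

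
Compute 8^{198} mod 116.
64

Using successive squaring:
Binary expansion of 198: 11000110
Powers of 8 mod 116 (each is the square of the previous):
  8^1 ≡ 8 (mod 116)
  8^2 ≡ 8² = 64 ≡ 64 (mod 116)
  8^4 ≡ 64² = 4096 ≡ 36 (mod 116)
  8^8 ≡ 36² = 1296 ≡ 20 (mod 116)
  8^16 ≡ 20² = 400 ≡ 52 (mod 116)
  8^32 ≡ 52² = 2704 ≡ 36 (mod 116)
  8^64 ≡ 36² = 1296 ≡ 20 (mod 116)
  8^128 ≡ 20² = 400 ≡ 52 (mod 116)
198 = 128 + 64 + 4 + 2, so 8^198 = 8^128 × 8^64 × 8^4 × 8^2 ≡ 52 × 20 × 36 × 64 (mod 116)
Multiplying step by step:
  52 × 20 = 1040 ≡ 112 (mod 116)
  112 × 36 = 4032 ≡ 88 (mod 116)
  88 × 64 = 5632 ≡ 64 (mod 116)
Result: 8^198 ≡ 64 (mod 116)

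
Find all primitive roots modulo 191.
Primitive roots mod 191: {19, 21, 22, 28, 29, 33, 35, 42, 44, 47, 53, 56, 57, 58, 61, 62, 63, 71, 73, 74, 76, 83, 87, 88, 89, 91, 93, 94, 95, 99, 101, 105, 106, 110, 111, 112, 113, 114, 116, 119, 123, 124, 126, 127, 131, 132, 137, 140, 141, 143, 145, 146, 148, 151, 157, 164, 165, 167, 168, 171, 173, 174, 175, 176, 178, 179, 181, 182, 183, 187, 188, 189}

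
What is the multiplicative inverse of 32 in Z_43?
32^(-1) ≡ 39 (mod 43). Verification: 32 × 39 = 1248 ≡ 1 (mod 43)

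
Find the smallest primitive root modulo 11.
p - 1 = 10 has prime divisors 2, 5. h is a primitive root mod 11 iff h^(10/q) ≢ 1 (mod 11) for each such q.
h = 2: 2^5 ≡ 10, 2^2 ≡ 4 (mod 11); none is 1, so 2 has order 10 and is a primitive root.
The smallest primitive root mod 11 is g = 2.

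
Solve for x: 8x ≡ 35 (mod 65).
45

Since gcd(8, 65) = 1 divides 35, a solution exists.
Multiply both sides by the inverse of 8 mod 65:
  8^(-1) mod 65 = 57
  x ≡ 57 × 35 ≡ 1995 ≡ 45 (mod 65)
Verification: 8 × 45 = 360 = 5 × 65 + 35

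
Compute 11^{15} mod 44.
11

Using successive squaring:
Binary expansion of 15: 1111
Powers of 11 mod 44 (each is the square of the previous):
  11^1 ≡ 11 (mod 44)
  11^2 ≡ 11² = 121 ≡ 33 (mod 44)
  11^4 ≡ 33² = 1089 ≡ 33 (mod 44)
  11^8 ≡ 33² = 1089 ≡ 33 (mod 44)
15 = 8 + 4 + 2 + 1, so 11^15 = 11^8 × 11^4 × 11^2 × 11^1 ≡ 33 × 33 × 33 × 11 (mod 44)
Multiplying step by step:
  33 × 33 = 1089 ≡ 33 (mod 44)
  33 × 33 = 1089 ≡ 33 (mod 44)
  33 × 11 = 363 ≡ 11 (mod 44)
Result: 11^15 ≡ 11 (mod 44)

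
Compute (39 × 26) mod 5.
4

(39 × 26) = 1014
1014 mod 5 = 4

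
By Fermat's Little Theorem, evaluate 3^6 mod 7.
By Fermat's Little Theorem, 3^{6} ≡ 1 (mod 7) since 7 is prime and gcd(3, 7) = 1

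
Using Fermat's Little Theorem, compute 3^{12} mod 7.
1

By Fermat's Little Theorem, a^(p-1) ≡ 1 (mod p) for prime p and gcd(a, p) = 1
Here p = 7, so 3^6 ≡ 1 (mod 7)
We can reduce the exponent: 12 mod 6 = 0
So 3^12 ≡ 3^0 (mod 7)
Computing: 3^0 mod 7 = 1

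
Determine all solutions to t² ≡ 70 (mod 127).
The square roots of 70 mod 127 are 18 and 109. Verify: 18² = 324 ≡ 70 (mod 127)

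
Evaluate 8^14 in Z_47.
Using repeated squaring. 14 = 8 + 4 + 2 (binary 1110). Repeated squaring mod 47: 8^1 ≡ 8; 8^2 ≡ 8² = 64 ≡ 17; 8^4 ≡ 17² = 289 ≡ 7; 8^8 ≡ 7² = 49 ≡ 2. Multiply: 8^14 = 8^8 × 8^4 × 8^2 ≡ 2 × 7 × 17 (mod 47): 2 × 7 = 14 ≡ 14; 14 × 17 = 238 ≡ 3. So 8^14 ≡ 3 (mod 47).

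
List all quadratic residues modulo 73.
QRs mod 73: {1, 2, 3, 4, 6, 8, 9, 12, 16, 18, 19, 23, 24, 25, 27, 32, 35, 36, 37, 38, 41, 46, 48, 49, 50, 54, 55, 57, 61, 64, 65, 67, 69, 70, 71, 72}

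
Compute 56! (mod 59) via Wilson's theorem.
(58)! = (56)! × (57) × (58) ≡ -1 (mod 59). So (56)! ≡ -1 × [(58)(57)]^(-1) ≡ 29 (mod 59)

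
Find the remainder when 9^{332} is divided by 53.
By Fermat: 9^{52} ≡ 1 (mod 53). 332 = 6×52 + 20. So 9^{332} ≡ 9^{20} ≡ 16 (mod 53)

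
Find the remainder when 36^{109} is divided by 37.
By Fermat: 36^{36} ≡ 1 (mod 37). 109 = 3×36 + 1. So 36^{109} ≡ 36^{1} ≡ 36 (mod 37)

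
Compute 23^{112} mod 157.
93

Using successive squaring:
Binary expansion of 112: 1110000
Powers of 23 mod 157 (each is the square of the previous):
  23^1 ≡ 23 (mod 157)
  23^2 ≡ 23² = 529 ≡ 58 (mod 157)
  23^4 ≡ 58² = 3364 ≡ 67 (mod 157)
  23^8 ≡ 67² = 4489 ≡ 93 (mod 157)
  23^16 ≡ 93² = 8649 ≡ 14 (mod 157)
  23^32 ≡ 14² = 196 ≡ 39 (mod 157)
  23^64 ≡ 39² = 1521 ≡ 108 (mod 157)
112 = 64 + 32 + 16, so 23^112 = 23^64 × 23^32 × 23^16 ≡ 108 × 39 × 14 (mod 157)
Multiplying step by step:
  108 × 39 = 4212 ≡ 130 (mod 157)
  130 × 14 = 1820 ≡ 93 (mod 157)
Result: 23^112 ≡ 93 (mod 157)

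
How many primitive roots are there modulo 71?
24

The number of primitive roots modulo p is φ(p-1) = φ(70)
φ(70) = 24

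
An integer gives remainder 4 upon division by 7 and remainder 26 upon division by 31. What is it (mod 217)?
M = 7 × 31 = 217. M₁ = 31, y₁ ≡ 5 (mod 7). M₂ = 7, y₂ ≡ 9 (mod 31). r = 4×31×5 + 26×7×9 ≡ 88 (mod 217). The smallest positive such number is 88.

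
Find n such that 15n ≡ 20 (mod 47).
17

Since gcd(15, 47) = 1 divides 20, a solution exists.
Multiply both sides by the inverse of 15 mod 47:
  15^(-1) mod 47 = 22
  x ≡ 22 × 20 ≡ 440 ≡ 17 (mod 47)
Verification: 15 × 17 = 255 = 5 × 47 + 20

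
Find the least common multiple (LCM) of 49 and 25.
1225

First find GCD(49, 25) using the Euclidean algorithm:
49 = 1 × 25 + 24
25 = 1 × 24 + 1
24 = 24 × 1 + 0
GCD(49, 25) = 1

LCM formula: LCM(a, b) = (a × b) / GCD(a, b)
LCM(49, 25) = (49 × 25) / 1
LCM(49, 25) = 1225 / 1
LCM(49, 25) = 1225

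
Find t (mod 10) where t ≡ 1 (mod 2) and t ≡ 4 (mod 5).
M = 2 × 5 = 10. M₁ = 5, y₁ ≡ 1 (mod 2). M₂ = 2, y₂ ≡ 3 (mod 5). t = 1×5×1 + 4×2×3 ≡ 9 (mod 10)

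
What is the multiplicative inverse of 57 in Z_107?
92

Using Extended Euclidean Algorithm:
gcd(57, 107) = 1
Bezout coefficients: 57 × -15 + 107 × 8 = 1
So 57 × -15 ≡ 1 (mod 107)
The inverse is -15 mod 107 = 92
Verification: 57 × 92 = 5244 = 49 × 107 + 1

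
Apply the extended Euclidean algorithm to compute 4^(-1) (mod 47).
Extended GCD: 4(12) + 47(-1) = 1. So 4^(-1) ≡ 12 ≡ 12 (mod 47). Verify: 4 × 12 = 48 ≡ 1 (mod 47)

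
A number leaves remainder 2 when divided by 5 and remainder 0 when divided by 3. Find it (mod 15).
M = 5 × 3 = 15. M₁ = 3, y₁ ≡ 2 (mod 5). M₂ = 5, y₂ ≡ 2 (mod 3). k = 2×3×2 + 0×5×2 ≡ 12 (mod 15)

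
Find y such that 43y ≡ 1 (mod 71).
43^(-1) ≡ 38 (mod 71). Verification: 43 × 38 = 1634 ≡ 1 (mod 71)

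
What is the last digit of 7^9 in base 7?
7 ≡ 0 (mod 7). 9 = 8 + 1 (binary 1001). Repeated squaring mod 7: 0^1 ≡ 0; 0^2 ≡ 0² = 0 ≡ 0; 0^4 ≡ 0² = 0 ≡ 0; 0^8 ≡ 0² = 0 ≡ 0. Multiply: 7^9 ≡ 0^8 × 0^1 ≡ 0 × 0 (mod 7): 0 × 0 = 0 ≡ 0. So 7^9 ≡ 0 (mod 7).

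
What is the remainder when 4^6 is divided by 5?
6 = 4 + 2 (binary 110). Repeated squaring mod 5: 4^1 ≡ 4; 4^2 ≡ 4² = 16 ≡ 1; 4^4 ≡ 1² = 1 ≡ 1. Multiply: 4^6 = 4^4 × 4^2 ≡ 1 × 1 (mod 5): 1 × 1 = 1 ≡ 1. So 4^6 ≡ 1 (mod 5).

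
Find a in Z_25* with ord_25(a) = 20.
2 has order 20 mod 25 since 2^{20} ≡ 1 (mod 25) and no smaller power works.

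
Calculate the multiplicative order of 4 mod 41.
Powers of 4 mod 41: 4^1≡4, 4^2≡16, 4^3≡23, 4^4≡10, 4^5≡40, 4^6≡37, 4^7≡25, 4^8≡18, 4^9≡31, 4^10≡1. Order = 10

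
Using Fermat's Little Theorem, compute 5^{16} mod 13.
1

By Fermat's Little Theorem, a^(p-1) ≡ 1 (mod p) for prime p and gcd(a, p) = 1
Here p = 13, so 5^12 ≡ 1 (mod 13)
We can reduce the exponent: 16 mod 12 = 4
So 5^16 ≡ 5^4 (mod 13)
Computing: 5^4 mod 13 = 1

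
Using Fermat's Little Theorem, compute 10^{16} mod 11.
1

By Fermat's Little Theorem, a^(p-1) ≡ 1 (mod p) for prime p and gcd(a, p) = 1
Here p = 11, so 10^10 ≡ 1 (mod 11)
We can reduce the exponent: 16 mod 10 = 6
So 10^16 ≡ 10^6 (mod 11)
Computing: 10^6 mod 11 = 1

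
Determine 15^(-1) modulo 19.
15^(-1) ≡ 14 (mod 19). Verification: 15 × 14 = 210 ≡ 1 (mod 19)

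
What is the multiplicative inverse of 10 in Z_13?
4

Using Extended Euclidean Algorithm:
gcd(10, 13) = 1
Bezout coefficients: 10 × 4 + 13 × -3 = 1
So 10 × 4 ≡ 1 (mod 13)
The inverse is 4 mod 13 = 4
Verification: 10 × 4 = 40 = 3 × 13 + 1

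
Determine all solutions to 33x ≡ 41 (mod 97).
13

Since gcd(33, 97) = 1 divides 41, a solution exists.
Multiply both sides by the inverse of 33 mod 97:
  33^(-1) mod 97 = 50
  x ≡ 50 × 41 ≡ 2050 ≡ 13 (mod 97)
Verification: 33 × 13 = 429 = 4 × 97 + 41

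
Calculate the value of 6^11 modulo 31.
Using repeated squaring. 11 = 8 + 2 + 1 (binary 1011). Repeated squaring mod 31: 6^1 ≡ 6; 6^2 ≡ 6² = 36 ≡ 5; 6^4 ≡ 5² = 25 ≡ 25; 6^8 ≡ 25² = 625 ≡ 5. Multiply: 6^11 = 6^8 × 6^2 × 6^1 ≡ 5 × 5 × 6 (mod 31): 5 × 5 = 25 ≡ 25; 25 × 6 = 150 ≡ 26. So 6^11 ≡ 26 (mod 31).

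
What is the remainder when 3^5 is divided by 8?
5 = 4 + 1 (binary 101). Repeated squaring mod 8: 3^1 ≡ 3; 3^2 ≡ 3² = 9 ≡ 1; 3^4 ≡ 1² = 1 ≡ 1. Multiply: 3^5 = 3^4 × 3^1 ≡ 1 × 3 (mod 8): 1 × 3 = 3 ≡ 3. So 3^5 ≡ 3 (mod 8).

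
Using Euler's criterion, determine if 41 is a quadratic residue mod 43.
By Euler's criterion: 41^{21} ≡ 1 (mod 43). Since this equals 1, 41 is a QR.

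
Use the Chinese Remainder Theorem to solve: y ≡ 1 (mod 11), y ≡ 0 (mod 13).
78

Using the Chinese Remainder Theorem:
M = product of moduli = 143
For equation 1: M_1 = 13, 13 ≡ 2 (mod 11), inverse of 13 mod 11 is 6 (check: 2 × 6 = 12 ≡ 1 (mod 11))
For equation 2: M_2 = 11, 11 ≡ 11 (mod 13), inverse of 11 mod 13 is 6 (check: 11 × 6 = 66 ≡ 1 (mod 13))
Combine: y ≡ Σ r_i×M_i×(M_i⁻¹ mod m_i) = 1×13×6 + 0×11×6 = 78 + 0 = 78
78 mod 143 = 78
y ≡ 78 (mod 143)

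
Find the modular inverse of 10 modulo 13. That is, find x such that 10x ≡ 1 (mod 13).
4

Using Extended Euclidean Algorithm:
gcd(10, 13) = 1
Bezout coefficients: 10 × 4 + 13 × -3 = 1
So 10 × 4 ≡ 1 (mod 13)
The inverse is 4 mod 13 = 4
Verification: 10 × 4 = 40 = 3 × 13 + 1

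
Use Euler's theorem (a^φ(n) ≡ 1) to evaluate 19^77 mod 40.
By Euler: 19^{16} ≡ 1 (mod 40) since gcd(19, 40) = 1. 77 = 4×16 + 13. So 19^{77} ≡ 19^{13} ≡ 19 (mod 40)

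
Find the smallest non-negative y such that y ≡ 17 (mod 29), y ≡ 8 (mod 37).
452

Using the Chinese Remainder Theorem:
M = product of moduli = 1073
For equation 1: M_1 = 37, 37 ≡ 8 (mod 29), inverse of 37 mod 29 is 11 (check: 8 × 11 = 88 ≡ 1 (mod 29))
For equation 2: M_2 = 29, 29 ≡ 29 (mod 37), inverse of 29 mod 37 is 23 (check: 29 × 23 = 667 ≡ 1 (mod 37))
Combine: y ≡ Σ r_i×M_i×(M_i⁻¹ mod m_i) = 17×37×11 + 8×29×23 = 6919 + 5336 = 12255
12255 mod 1073 = 452
y ≡ 452 (mod 1073)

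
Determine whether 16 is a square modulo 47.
By Euler's criterion: 16^{23} ≡ 1 (mod 47). Since this equals 1, 16 is a QR.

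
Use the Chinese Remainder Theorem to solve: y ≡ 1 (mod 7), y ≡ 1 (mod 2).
1

Using the Chinese Remainder Theorem:
M = product of moduli = 14
For equation 1: M_1 = 2, 2 ≡ 2 (mod 7), inverse of 2 mod 7 is 4 (check: 2 × 4 = 8 ≡ 1 (mod 7))
For equation 2: M_2 = 7, 7 ≡ 1 (mod 2), inverse of 7 mod 2 is 1 (check: 1 × 1 = 1 ≡ 1 (mod 2))
Combine: y ≡ Σ r_i×M_i×(M_i⁻¹ mod m_i) = 1×2×4 + 1×7×1 = 8 + 7 = 15
15 mod 14 = 1
y ≡ 1 (mod 14)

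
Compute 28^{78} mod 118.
12

Using successive squaring:
Binary expansion of 78: 1001110
Powers of 28 mod 118 (each is the square of the previous):
  28^1 ≡ 28 (mod 118)
  28^2 ≡ 28² = 784 ≡ 76 (mod 118)
  28^4 ≡ 76² = 5776 ≡ 112 (mod 118)
  28^8 ≡ 112² = 12544 ≡ 36 (mod 118)
  28^16 ≡ 36² = 1296 ≡ 116 (mod 118)
  28^32 ≡ 116² = 13456 ≡ 4 (mod 118)
  28^64 ≡ 4² = 16 ≡ 16 (mod 118)
78 = 64 + 8 + 4 + 2, so 28^78 = 28^64 × 28^8 × 28^4 × 28^2 ≡ 16 × 36 × 112 × 76 (mod 118)
Multiplying step by step:
  16 × 36 = 576 ≡ 104 (mod 118)
  104 × 112 = 11648 ≡ 84 (mod 118)
  84 × 76 = 6384 ≡ 12 (mod 118)
Result: 28^78 ≡ 12 (mod 118)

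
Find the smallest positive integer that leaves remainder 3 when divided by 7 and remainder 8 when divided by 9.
M = 7 × 9 = 63. M₁ = 9, y₁ ≡ 4 (mod 7). M₂ = 7, y₂ ≡ 4 (mod 9). m = 3×9×4 + 8×7×4 ≡ 17 (mod 63). The smallest positive such number is 17.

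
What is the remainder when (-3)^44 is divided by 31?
Using Fermat: (-3)^{30} ≡ 1 (mod 31). 44 ≡ 14 (mod 30). So (-3)^{44} ≡ (-3)^{14} ≡ 10 (mod 31)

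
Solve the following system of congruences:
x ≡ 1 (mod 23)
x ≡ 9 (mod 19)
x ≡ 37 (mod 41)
13157

Using the Chinese Remainder Theorem:
M = product of moduli = 17917
For equation 1: M_1 = 779, 779 ≡ 20 (mod 23), inverse of 779 mod 23 is 15 (check: 20 × 15 = 300 ≡ 1 (mod 23))
For equation 2: M_2 = 943, 943 ≡ 12 (mod 19), inverse of 943 mod 19 is 8 (check: 12 × 8 = 96 ≡ 1 (mod 19))
For equation 3: M_3 = 437, 437 ≡ 27 (mod 41), inverse of 437 mod 41 is 38 (check: 27 × 38 = 1026 ≡ 1 (mod 41))
Combine: x ≡ Σ r_i×M_i×(M_i⁻¹ mod m_i) = 1×779×15 + 9×943×8 + 37×437×38 = 11685 + 67896 + 614422 = 694003
694003 mod 17917 = 13157
x ≡ 13157 (mod 17917)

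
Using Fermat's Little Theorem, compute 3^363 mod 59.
By Fermat: 3^{58} ≡ 1 (mod 59). 363 = 6×58 + 15. So 3^{363} ≡ 3^{15} ≡ 48 (mod 59)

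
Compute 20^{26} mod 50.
0

Using successive squaring:
Binary expansion of 26: 11010
Powers of 20 mod 50 (each is the square of the previous):
  20^1 ≡ 20 (mod 50)
  20^2 ≡ 20² = 400 ≡ 0 (mod 50)
  20^4 ≡ 0² = 0 ≡ 0 (mod 50)
  20^8 ≡ 0² = 0 ≡ 0 (mod 50)
  20^16 ≡ 0² = 0 ≡ 0 (mod 50)
26 = 16 + 8 + 2, so 20^26 = 20^16 × 20^8 × 20^2 ≡ 0 × 0 × 0 (mod 50)
Multiplying step by step:
  0 × 0 = 0 ≡ 0 (mod 50)
  0 × 0 = 0 ≡ 0 (mod 50)
Result: 20^26 ≡ 0 (mod 50)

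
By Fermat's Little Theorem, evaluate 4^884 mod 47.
By Fermat: 4^{46} ≡ 1 (mod 47). 884 ≡ 10 (mod 46). So 4^{884} ≡ 4^{10} ≡ 6 (mod 47)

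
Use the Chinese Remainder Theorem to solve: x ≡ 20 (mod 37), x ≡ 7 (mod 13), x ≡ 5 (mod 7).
1944

Using the Chinese Remainder Theorem:
M = product of moduli = 3367
For equation 1: M_1 = 91, 91 ≡ 17 (mod 37), inverse of 91 mod 37 is 24 (check: 17 × 24 = 408 ≡ 1 (mod 37))
For equation 2: M_2 = 259, 259 ≡ 12 (mod 13), inverse of 259 mod 13 is 12 (check: 12 × 12 = 144 ≡ 1 (mod 13))
For equation 3: M_3 = 481, 481 ≡ 5 (mod 7), inverse of 481 mod 7 is 3 (check: 5 × 3 = 15 ≡ 1 (mod 7))
Combine: x ≡ Σ r_i×M_i×(M_i⁻¹ mod m_i) = 20×91×24 + 7×259×12 + 5×481×3 = 43680 + 21756 + 7215 = 72651
72651 mod 3367 = 1944
x ≡ 1944 (mod 3367)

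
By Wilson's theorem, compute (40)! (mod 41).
By Wilson's theorem, (40)! ≡ -1 ≡ 40 (mod 41)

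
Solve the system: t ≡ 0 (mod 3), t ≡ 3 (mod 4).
M = 3 × 4 = 12. M₁ = 4, y₁ ≡ 1 (mod 3). M₂ = 3, y₂ ≡ 3 (mod 4). t = 0×4×1 + 3×3×3 ≡ 3 (mod 12)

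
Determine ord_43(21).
Powers of 21 mod 43: 21^1≡21, 21^2≡11, 21^3≡16, 21^4≡35, 21^5≡4, 21^6≡41, 21^7≡1. Order = 7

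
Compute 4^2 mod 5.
2 = 2 (binary 10). Repeated squaring mod 5: 4^1 ≡ 4; 4^2 ≡ 4² = 16 ≡ 1. So 4^2 ≡ 1 (mod 5).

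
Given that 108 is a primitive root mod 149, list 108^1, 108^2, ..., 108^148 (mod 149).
g^1, g^2, ..., g^{148} mod 149: {108, 42, 66, 125, 90, 35, 55, 129, 75, 54, 21, 33, 137, 45, 92, 102, 139, 112, 27, 85, 91, 143, 97, 46, 51, 144, 56, 88, 117, 120, 146, 123, 23, 100, 72, 28, 44, 133, 60, 73, 136, 86, 50, 36, 14, 22, 141, 30, 111, 68, 43, 25, 18, 7, 11, 145, 15, 130, 34, 96, 87, 9, 78, 80, 147, 82, 65, 17, 48, 118, 79, 39, 40, 148, 41, 107, 83, 24, 59, 114, 94, 20, 74, 95, 128, 116, 12, 104, 57, 47, 10, 37, 122, 64, 58, 6, 52, 103, 98, 5, 93, 61, 32, 29, 3, 26, 126, 49, 77, 121, 105, 16, 89, 76, 13, 63, 99, 113, 135, 127, 8, 119, 38, 81, 106, 124, 131, 142, 138, 4, 134, 19, 115, 53, 62, 140, 71, 69, 2, 67, 84, 132, 101, 31, 70, 110, 109, 1}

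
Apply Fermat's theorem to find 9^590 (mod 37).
By Fermat: 9^{36} ≡ 1 (mod 37). 590 ≡ 14 (mod 36). So 9^{590} ≡ 9^{14} ≡ 34 (mod 37)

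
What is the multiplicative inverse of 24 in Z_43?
24^(-1) ≡ 9 (mod 43). Verification: 24 × 9 = 216 ≡ 1 (mod 43)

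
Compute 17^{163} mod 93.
65

Using successive squaring:
Binary expansion of 163: 10100011
Powers of 17 mod 93 (each is the square of the previous):
  17^1 ≡ 17 (mod 93)
  17^2 ≡ 17² = 289 ≡ 10 (mod 93)
  17^4 ≡ 10² = 100 ≡ 7 (mod 93)
  17^8 ≡ 7² = 49 ≡ 49 (mod 93)
  17^16 ≡ 49² = 2401 ≡ 76 (mod 93)
  17^32 ≡ 76² = 5776 ≡ 10 (mod 93)
  17^64 ≡ 10² = 100 ≡ 7 (mod 93)
  17^128 ≡ 7² = 49 ≡ 49 (mod 93)
163 = 128 + 32 + 2 + 1, so 17^163 = 17^128 × 17^32 × 17^2 × 17^1 ≡ 49 × 10 × 10 × 17 (mod 93)
Multiplying step by step:
  49 × 10 = 490 ≡ 25 (mod 93)
  25 × 10 = 250 ≡ 64 (mod 93)
  64 × 17 = 1088 ≡ 65 (mod 93)
Result: 17^163 ≡ 65 (mod 93)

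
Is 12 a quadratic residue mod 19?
By Euler's criterion: 12^{9} ≡ 18 (mod 19). Since this equals -1 (≡ 18), 12 is not a QR.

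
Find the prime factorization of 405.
3^4 × 5

Divide by primes starting from smallest:
405 ÷ 3 = 135
135 ÷ 3 = 45
45 ÷ 3 = 15
15 ÷ 3 = 5
5 ÷ 5 = 1

405 = 3^4 × 5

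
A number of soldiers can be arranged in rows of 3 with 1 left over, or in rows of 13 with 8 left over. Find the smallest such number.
M = 3 × 13 = 39. M₁ = 13, y₁ ≡ 1 (mod 3). M₂ = 3, y₂ ≡ 9 (mod 13). r = 1×13×1 + 8×3×9 ≡ 34 (mod 39). The smallest positive such number is 34.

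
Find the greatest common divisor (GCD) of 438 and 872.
2

Using the Euclidean algorithm:
438 = 0 × 872 + 438
872 = 1 × 438 + 434
438 = 1 × 434 + 4
434 = 108 × 4 + 2
4 = 2 × 2 + 0

GCD(438, 872) = 2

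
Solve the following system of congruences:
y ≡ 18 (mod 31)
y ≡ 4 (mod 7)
18

Using the Chinese Remainder Theorem:
M = product of moduli = 217
For equation 1: M_1 = 7, 7 ≡ 7 (mod 31), inverse of 7 mod 31 is 9 (check: 7 × 9 = 63 ≡ 1 (mod 31))
For equation 2: M_2 = 31, 31 ≡ 3 (mod 7), inverse of 31 mod 7 is 5 (check: 3 × 5 = 15 ≡ 1 (mod 7))
Combine: y ≡ Σ r_i×M_i×(M_i⁻¹ mod m_i) = 18×7×9 + 4×31×5 = 1134 + 620 = 1754
1754 mod 217 = 18
y ≡ 18 (mod 217)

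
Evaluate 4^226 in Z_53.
Using Fermat: 4^{52} ≡ 1 (mod 53). 226 ≡ 18 (mod 52). So 4^{226} ≡ 4^{18} ≡ 36 (mod 53)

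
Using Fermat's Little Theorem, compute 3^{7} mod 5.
2

By Fermat's Little Theorem, a^(p-1) ≡ 1 (mod p) for prime p and gcd(a, p) = 1
Here p = 5, so 3^4 ≡ 1 (mod 5)
We can reduce the exponent: 7 mod 4 = 3
So 3^7 ≡ 3^3 (mod 5)
Computing: 3^3 mod 5 = 2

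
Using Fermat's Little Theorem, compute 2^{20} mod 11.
1

By Fermat's Little Theorem, a^(p-1) ≡ 1 (mod p) for prime p and gcd(a, p) = 1
Here p = 11, so 2^10 ≡ 1 (mod 11)
We can reduce the exponent: 20 mod 10 = 0
So 2^20 ≡ 2^0 (mod 11)
Computing: 2^0 mod 11 = 1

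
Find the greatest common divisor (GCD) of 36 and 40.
4

Using the Euclidean algorithm:
36 = 0 × 40 + 36
40 = 1 × 36 + 4
36 = 9 × 4 + 0

GCD(36, 40) = 4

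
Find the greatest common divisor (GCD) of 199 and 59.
1

Using the Euclidean algorithm:
199 = 3 × 59 + 22
59 = 2 × 22 + 15
22 = 1 × 15 + 7
15 = 2 × 7 + 1
7 = 7 × 1 + 0

GCD(199, 59) = 1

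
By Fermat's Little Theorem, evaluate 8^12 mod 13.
By Fermat's Little Theorem, 8^{12} ≡ 1 (mod 13) since 13 is prime and gcd(8, 13) = 1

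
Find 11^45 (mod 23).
Using Fermat: 11^{22} ≡ 1 (mod 23). 45 ≡ 1 (mod 22). So 11^{45} ≡ 11^{1} ≡ 11 (mod 23)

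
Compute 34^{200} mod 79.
4

Using successive squaring:
Binary expansion of 200: 11001000
Powers of 34 mod 79 (each is the square of the previous):
  34^1 ≡ 34 (mod 79)
  34^2 ≡ 34² = 1156 ≡ 50 (mod 79)
  34^4 ≡ 50² = 2500 ≡ 51 (mod 79)
  34^8 ≡ 51² = 2601 ≡ 73 (mod 79)
  34^16 ≡ 73² = 5329 ≡ 36 (mod 79)
  34^32 ≡ 36² = 1296 ≡ 32 (mod 79)
  34^64 ≡ 32² = 1024 ≡ 76 (mod 79)
  34^128 ≡ 76² = 5776 ≡ 9 (mod 79)
200 = 128 + 64 + 8, so 34^200 = 34^128 × 34^64 × 34^8 ≡ 9 × 76 × 73 (mod 79)
Multiplying step by step:
  9 × 76 = 684 ≡ 52 (mod 79)
  52 × 73 = 3796 ≡ 4 (mod 79)
Result: 34^200 ≡ 4 (mod 79)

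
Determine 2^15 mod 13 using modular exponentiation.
Using Fermat: 2^{12} ≡ 1 (mod 13). 15 ≡ 3 (mod 12). So 2^{15} ≡ 2^{3} ≡ 8 (mod 13)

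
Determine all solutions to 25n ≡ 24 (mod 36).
24

Since gcd(25, 36) = 1 divides 24, a solution exists.
Multiply both sides by the inverse of 25 mod 36:
  25^(-1) mod 36 = 13
  x ≡ 13 × 24 ≡ 312 ≡ 24 (mod 36)
Verification: 25 × 24 = 600 = 16 × 36 + 24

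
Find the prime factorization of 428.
2^2 × 107

Divide by primes starting from smallest:
428 ÷ 2 = 214
214 ÷ 2 = 107
107 ÷ 107 = 1

428 = 2^2 × 107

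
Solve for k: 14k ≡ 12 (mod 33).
15

Since gcd(14, 33) = 1 divides 12, a solution exists.
Multiply both sides by the inverse of 14 mod 33:
  14^(-1) mod 33 = 26
  x ≡ 26 × 12 ≡ 312 ≡ 15 (mod 33)
Verification: 14 × 15 = 210 = 6 × 33 + 12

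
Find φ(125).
100

Prime factorization: 125 = 5^3
Using the formula φ(n) = n × Π(1 - 1/p) for each prime factor p:
φ(125) = 125 × (1 - 1/5)
φ(125) = 100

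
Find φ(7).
6

Prime factorization: 7 = 7
Using the formula φ(n) = n × Π(1 - 1/p) for each prime factor p:
φ(7) = 7 × (1 - 1/7)
φ(7) = 6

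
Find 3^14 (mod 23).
Using repeated squaring. 14 = 8 + 4 + 2 (binary 1110). Repeated squaring mod 23: 3^1 ≡ 3; 3^2 ≡ 3² = 9 ≡ 9; 3^4 ≡ 9² = 81 ≡ 12; 3^8 ≡ 12² = 144 ≡ 6. Multiply: 3^14 = 3^8 × 3^4 × 3^2 ≡ 6 × 12 × 9 (mod 23): 6 × 12 = 72 ≡ 3; 3 × 9 = 27 ≡ 4. So 3^14 ≡ 4 (mod 23).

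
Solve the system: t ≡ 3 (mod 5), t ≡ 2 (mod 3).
M = 5 × 3 = 15. M₁ = 3, y₁ ≡ 2 (mod 5). M₂ = 5, y₂ ≡ 2 (mod 3). t = 3×3×2 + 2×5×2 ≡ 8 (mod 15)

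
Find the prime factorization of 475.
5^2 × 19

Divide by primes starting from smallest:
475 ÷ 5 = 95
95 ÷ 5 = 19
19 ÷ 19 = 1

475 = 5^2 × 19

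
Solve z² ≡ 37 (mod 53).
The square roots of 37 mod 53 are 14 and 39. Verify: 14² = 196 ≡ 37 (mod 53)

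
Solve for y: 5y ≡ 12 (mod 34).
16

Since gcd(5, 34) = 1 divides 12, a solution exists.
Multiply both sides by the inverse of 5 mod 34:
  5^(-1) mod 34 = 7
  x ≡ 7 × 12 ≡ 84 ≡ 16 (mod 34)
Verification: 5 × 16 = 80 = 2 × 34 + 12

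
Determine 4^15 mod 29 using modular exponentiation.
Using repeated squaring. 15 = 8 + 4 + 2 + 1 (binary 1111). Repeated squaring mod 29: 4^1 ≡ 4; 4^2 ≡ 4² = 16 ≡ 16; 4^4 ≡ 16² = 256 ≡ 24; 4^8 ≡ 24² = 576 ≡ 25. Multiply: 4^15 = 4^8 × 4^4 × 4^2 × 4^1 ≡ 25 × 24 × 16 × 4 (mod 29): 25 × 24 = 600 ≡ 20; 20 × 16 = 320 ≡ 1; 1 × 4 = 4 ≡ 4. So 4^15 ≡ 4 (mod 29).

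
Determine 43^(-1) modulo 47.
43^(-1) ≡ 35 (mod 47). Verification: 43 × 35 = 1505 ≡ 1 (mod 47)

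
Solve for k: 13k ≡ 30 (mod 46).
20

Since gcd(13, 46) = 1 divides 30, a solution exists.
Multiply both sides by the inverse of 13 mod 46:
  13^(-1) mod 46 = 39
  x ≡ 39 × 30 ≡ 1170 ≡ 20 (mod 46)
Verification: 13 × 20 = 260 = 5 × 46 + 30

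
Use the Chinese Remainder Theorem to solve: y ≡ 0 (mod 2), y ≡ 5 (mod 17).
22

Using the Chinese Remainder Theorem:
M = product of moduli = 34
For equation 1: M_1 = 17, 17 ≡ 1 (mod 2), inverse of 17 mod 2 is 1 (check: 1 × 1 = 1 ≡ 1 (mod 2))
For equation 2: M_2 = 2, 2 ≡ 2 (mod 17), inverse of 2 mod 17 is 9 (check: 2 × 9 = 18 ≡ 1 (mod 17))
Combine: y ≡ Σ r_i×M_i×(M_i⁻¹ mod m_i) = 0×17×1 + 5×2×9 = 0 + 90 = 90
90 mod 34 = 22
y ≡ 22 (mod 34)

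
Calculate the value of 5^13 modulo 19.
Using repeated squaring. 13 = 8 + 4 + 1 (binary 1101). Repeated squaring mod 19: 5^1 ≡ 5; 5^2 ≡ 5² = 25 ≡ 6; 5^4 ≡ 6² = 36 ≡ 17; 5^8 ≡ 17² = 289 ≡ 4. Multiply: 5^13 = 5^8 × 5^4 × 5^1 ≡ 4 × 17 × 5 (mod 19): 4 × 17 = 68 ≡ 11; 11 × 5 = 55 ≡ 17. So 5^13 ≡ 17 (mod 19).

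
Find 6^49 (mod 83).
Using repeated squaring. 49 = 32 + 16 + 1 (binary 110001). Repeated squaring mod 83: 6^1 ≡ 6; 6^2 ≡ 6² = 36 ≡ 36; 6^4 ≡ 36² = 1296 ≡ 51; 6^8 ≡ 51² = 2601 ≡ 28; 6^16 ≡ 28² = 784 ≡ 37; 6^32 ≡ 37² = 1369 ≡ 41. Multiply: 6^49 = 6^32 × 6^16 × 6^1 ≡ 41 × 37 × 6 (mod 83): 41 × 37 = 1517 ≡ 23; 23 × 6 = 138 ≡ 55. So 6^49 ≡ 55 (mod 83).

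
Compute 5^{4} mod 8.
1

Using successive squaring:
Binary expansion of 4: 100
Powers of 5 mod 8 (each is the square of the previous):
  5^1 ≡ 5 (mod 8)
  5^2 ≡ 5² = 25 ≡ 1 (mod 8)
  5^4 ≡ 1² = 1 ≡ 1 (mod 8)
4 is a power of 2, so 5^4 is the last square: ≡ 1 (mod 8)
Result: 5^4 ≡ 1 (mod 8)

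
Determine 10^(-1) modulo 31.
10^(-1) ≡ 28 (mod 31). Verification: 10 × 28 = 280 ≡ 1 (mod 31)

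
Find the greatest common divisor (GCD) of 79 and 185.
1

Using the Euclidean algorithm:
79 = 0 × 185 + 79
185 = 2 × 79 + 27
79 = 2 × 27 + 25
27 = 1 × 25 + 2
25 = 12 × 2 + 1
2 = 2 × 1 + 0

GCD(79, 185) = 1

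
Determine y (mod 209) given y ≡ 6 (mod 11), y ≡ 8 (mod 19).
160

Using the Chinese Remainder Theorem:
M = product of moduli = 209
For equation 1: M_1 = 19, 19 ≡ 8 (mod 11), inverse of 19 mod 11 is 7 (check: 8 × 7 = 56 ≡ 1 (mod 11))
For equation 2: M_2 = 11, 11 ≡ 11 (mod 19), inverse of 11 mod 19 is 7 (check: 11 × 7 = 77 ≡ 1 (mod 19))
Combine: y ≡ Σ r_i×M_i×(M_i⁻¹ mod m_i) = 6×19×7 + 8×11×7 = 798 + 616 = 1414
1414 mod 209 = 160
y ≡ 160 (mod 209)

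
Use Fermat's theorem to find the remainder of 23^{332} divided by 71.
45

By Fermat's Little Theorem, a^(p-1) ≡ 1 (mod p) for prime p and gcd(a, p) = 1
Here p = 71, so 23^70 ≡ 1 (mod 71)
We can reduce the exponent: 332 mod 70 = 52
So 23^332 ≡ 23^52 (mod 71)
Computing: 23^52 mod 71 = 45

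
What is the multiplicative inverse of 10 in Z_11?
10^(-1) ≡ 10 (mod 11). Verification: 10 × 10 = 100 ≡ 1 (mod 11)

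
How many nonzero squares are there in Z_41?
For prime 41, there are (p-1)/2 = (41-1)/2 = 20 quadratic residues (excluding 0).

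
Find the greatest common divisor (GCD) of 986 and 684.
2

Using the Euclidean algorithm:
986 = 1 × 684 + 302
684 = 2 × 302 + 80
302 = 3 × 80 + 62
80 = 1 × 62 + 18
62 = 3 × 18 + 8
18 = 2 × 8 + 2
8 = 4 × 2 + 0

GCD(986, 684) = 2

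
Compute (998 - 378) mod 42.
32

(998 - 378) = 620
620 mod 42 = 32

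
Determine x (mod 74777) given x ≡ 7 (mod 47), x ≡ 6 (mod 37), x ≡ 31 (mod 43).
14436

Using the Chinese Remainder Theorem:
M = product of moduli = 74777
For equation 1: M_1 = 1591, 1591 ≡ 40 (mod 47), inverse of 1591 mod 47 is 20 (check: 40 × 20 = 800 ≡ 1 (mod 47))
For equation 2: M_2 = 2021, 2021 ≡ 23 (mod 37), inverse of 2021 mod 37 is 29 (check: 23 × 29 = 667 ≡ 1 (mod 37))
For equation 3: M_3 = 1739, 1739 ≡ 19 (mod 43), inverse of 1739 mod 43 is 34 (check: 19 × 34 = 646 ≡ 1 (mod 43))
Combine: x ≡ Σ r_i×M_i×(M_i⁻¹ mod m_i) = 7×1591×20 + 6×2021×29 + 31×1739×34 = 222740 + 351654 + 1832906 = 2407300
2407300 mod 74777 = 14436
x ≡ 14436 (mod 74777)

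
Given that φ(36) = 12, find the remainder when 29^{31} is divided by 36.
By Euler: 29^{12} ≡ 1 (mod 36) since gcd(29, 36) = 1. 31 = 2×12 + 7. So 29^{31} ≡ 29^{7} ≡ 29 (mod 36)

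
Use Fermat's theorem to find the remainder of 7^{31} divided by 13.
6

By Fermat's Little Theorem, a^(p-1) ≡ 1 (mod p) for prime p and gcd(a, p) = 1
Here p = 13, so 7^12 ≡ 1 (mod 13)
We can reduce the exponent: 31 mod 12 = 7
So 7^31 ≡ 7^7 (mod 13)
Computing: 7^7 mod 13 = 6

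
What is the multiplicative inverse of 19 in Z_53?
19^(-1) ≡ 14 (mod 53). Verification: 19 × 14 = 266 ≡ 1 (mod 53)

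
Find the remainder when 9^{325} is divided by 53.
By Fermat: 9^{52} ≡ 1 (mod 53). 325 = 6×52 + 13. So 9^{325} ≡ 9^{13} ≡ 52 (mod 53)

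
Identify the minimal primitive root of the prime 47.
p - 1 = 46 has prime divisors 2, 23. h is a primitive root mod 47 iff h^(46/q) ≢ 1 (mod 47) for each such q.
h = 2: 2^23 ≡ 1, 2^2 ≡ 4 (mod 47); 2^23 ≡ 1, so not a primitive root.
h = 3: 3^23 ≡ 1, 3^2 ≡ 9 (mod 47); 3^23 ≡ 1, so not a primitive root.
h = 4: 4^23 ≡ 1, 4^2 ≡ 16 (mod 47); 4^23 ≡ 1, so not a primitive root.
h = 5: 5^23 ≡ 46, 5^2 ≡ 25 (mod 47); none is 1, so 5 has order 46 and is a primitive root.
The smallest primitive root mod 47 is g = 5.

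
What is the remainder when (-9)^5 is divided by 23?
(-9) ≡ 14 (mod 23). 5 = 4 + 1 (binary 101). Repeated squaring mod 23: 14^1 ≡ 14; 14^2 ≡ 14² = 196 ≡ 12; 14^4 ≡ 12² = 144 ≡ 6. Multiply: (-9)^5 ≡ 14^4 × 14^1 ≡ 6 × 14 (mod 23): 6 × 14 = 84 ≡ 15. So (-9)^5 ≡ 15 (mod 23).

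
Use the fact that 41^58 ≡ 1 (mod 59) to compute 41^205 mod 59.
By Fermat: 41^{58} ≡ 1 (mod 59). 205 = 3×58 + 31. So 41^{205} ≡ 41^{31} ≡ 29 (mod 59)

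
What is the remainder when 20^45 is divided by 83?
Using repeated squaring. 45 = 32 + 8 + 4 + 1 (binary 101101). Repeated squaring mod 83: 20^1 ≡ 20; 20^2 ≡ 20² = 400 ≡ 68; 20^4 ≡ 68² = 4624 ≡ 59; 20^8 ≡ 59² = 3481 ≡ 78; 20^16 ≡ 78² = 6084 ≡ 25; 20^32 ≡ 25² = 625 ≡ 44. Multiply: 20^45 = 20^32 × 20^8 × 20^4 × 20^1 ≡ 44 × 78 × 59 × 20 (mod 83): 44 × 78 = 3432 ≡ 29; 29 × 59 = 1711 ≡ 51; 51 × 20 = 1020 ≡ 24. So 20^45 ≡ 24 (mod 83).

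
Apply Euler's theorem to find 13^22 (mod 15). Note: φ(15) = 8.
By Euler: 13^{8} ≡ 1 (mod 15) since gcd(13, 15) = 1. 22 = 2×8 + 6. So 13^{22} ≡ 13^{6} ≡ 4 (mod 15)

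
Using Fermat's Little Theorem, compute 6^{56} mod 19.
17

By Fermat's Little Theorem, a^(p-1) ≡ 1 (mod p) for prime p and gcd(a, p) = 1
Here p = 19, so 6^18 ≡ 1 (mod 19)
We can reduce the exponent: 56 mod 18 = 2
So 6^56 ≡ 6^2 (mod 19)
Computing: 6^2 mod 19 = 17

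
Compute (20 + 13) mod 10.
3

(20 + 13) = 33
33 mod 10 = 3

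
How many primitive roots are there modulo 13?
4

The number of primitive roots modulo p is φ(p-1) = φ(12)
φ(12) = 4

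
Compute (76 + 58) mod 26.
4

(76 + 58) = 134
134 mod 26 = 4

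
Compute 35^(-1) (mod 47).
35^(-1) ≡ 43 (mod 47). Verification: 35 × 43 = 1505 ≡ 1 (mod 47)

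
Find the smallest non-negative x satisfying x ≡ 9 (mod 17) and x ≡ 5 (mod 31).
M = 17 × 31 = 527. M₁ = 31, y₁ ≡ 11 (mod 17). M₂ = 17, y₂ ≡ 11 (mod 31). x = 9×31×11 + 5×17×11 ≡ 315 (mod 527)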